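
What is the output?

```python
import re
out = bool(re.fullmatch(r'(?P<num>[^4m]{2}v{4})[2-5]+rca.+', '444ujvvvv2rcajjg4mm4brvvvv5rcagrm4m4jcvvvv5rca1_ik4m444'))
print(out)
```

False

`re.fullmatch` requires the pattern to consume the entire string.
Here there's no way to consume every character, so the call returns None, and `bool(None)` is False.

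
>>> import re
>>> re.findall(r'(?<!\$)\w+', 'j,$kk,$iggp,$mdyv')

Because the assertion is negative and zero-width, positions next to the forbidden text are skipped.
`findall` yields the raw match text (4 of them) because the pattern has no groups.

['j', 'k', 'ggp', 'dyv']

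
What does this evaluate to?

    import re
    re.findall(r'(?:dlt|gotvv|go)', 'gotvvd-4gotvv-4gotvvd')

['gotvv', 'gotvv', 'gotvv']

Alternation tries branches left to right and keeps the first one that lets the overall match succeed at that position.
`findall` yields the raw match text (3 of them) because the pattern has no groups.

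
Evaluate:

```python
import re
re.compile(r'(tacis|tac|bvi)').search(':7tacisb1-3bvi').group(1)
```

'tacis'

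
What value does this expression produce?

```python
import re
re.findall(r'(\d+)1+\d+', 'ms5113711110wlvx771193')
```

['51137111', '771']

One capturing group, so `findall` returns just the captured substring from each match — 2 in all.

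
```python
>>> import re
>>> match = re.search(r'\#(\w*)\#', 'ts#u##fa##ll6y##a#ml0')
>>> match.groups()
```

`re.search` tries every starting position until one works.
The match spans [2:5] → '#u#'.
Captured: group 1 = 'u'.

('u',)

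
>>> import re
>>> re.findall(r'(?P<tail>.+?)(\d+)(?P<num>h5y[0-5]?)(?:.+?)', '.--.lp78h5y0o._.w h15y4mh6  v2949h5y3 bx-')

The pattern matches one or more of any character (lazy) (captured as 'tail'); then one or more of a digit (captured); then the literal 'h5y', then optionally a character in [0-5] (captured as 'num'); then one or more of any character (lazy) (non-capturing group).
Because the quantifier is non-greedy, it stops expanding at the earliest point where the rest of the pattern can succeed.
Matches: at [0:13] match '.--.lp78h5y0o', groups = ('.--.lp', '78', 'h5y0'); at [13:38] match '._.w h15y4mh6  v2949h5y3 ', groups = ('._.w h15y4mh6  v', '2949', 'h5y3').
`findall` packs the 3 group values into a tuple for every match.

[('.--.lp', '78', 'h5y0'), ('._.w h15y4mh6  v', '2949', 'h5y3')]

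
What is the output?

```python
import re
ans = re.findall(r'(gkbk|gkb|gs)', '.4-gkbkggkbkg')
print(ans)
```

Alternation isn't longest-match — the leftmost alternative that fits at this position is chosen.
Because there's exactly one group, `findall` drops the full match and keeps group 1 from each hit.

['gkbk', 'gkbk']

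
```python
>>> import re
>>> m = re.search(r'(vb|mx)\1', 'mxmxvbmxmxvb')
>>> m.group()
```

'mxmx'

`\1` has to match the exact text group 1 already captured.
`re.search` scans for the first position where the pattern succeeds.
The match spans [0:4] → 'mxmx'.
Captured: group 1 = 'mx'.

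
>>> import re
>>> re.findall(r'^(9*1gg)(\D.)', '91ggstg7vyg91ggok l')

Pattern: anchored at the start of the string; then zero or more of a literal '9', then the literal '1gg' (captured); then a non-digit, then any character (captured).
2 groups means the one result is a tuple of 2 captured strings — 1 here.

[('91gg', 'st')]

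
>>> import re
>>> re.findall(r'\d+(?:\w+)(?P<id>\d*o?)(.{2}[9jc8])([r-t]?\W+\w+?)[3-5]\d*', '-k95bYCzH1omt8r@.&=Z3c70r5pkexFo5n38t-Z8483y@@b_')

[('', 'mt8', 'r@.&=Z'), ('', 'n38', 't-Z8')]

Because the quantifier is non-greedy, it stops expanding at the earliest point where the rest of the pattern can succeed.
`findall` packs the 3 group values into a tuple for every match.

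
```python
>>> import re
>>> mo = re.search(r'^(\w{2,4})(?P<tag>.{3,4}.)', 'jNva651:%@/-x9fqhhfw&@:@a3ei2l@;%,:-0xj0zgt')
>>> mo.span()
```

(0, 9)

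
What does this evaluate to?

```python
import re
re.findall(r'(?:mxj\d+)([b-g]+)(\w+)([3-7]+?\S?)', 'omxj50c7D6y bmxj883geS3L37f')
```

[('c', '7D', '6y'), ('ge', 'S3L3', '7f')]

The pattern matches the literal 'mxj', then one or more of a digit (non-capturing group); then one or more of a character in [b-g] (captured); then one or more of a word character (captured); then one or more of a character in [3-7] (lazy), then optionally a non-whitespace character (captured).
Walking the string: at [1:11] match 'mxj50c7D6y', groups = ('c', '7D', '6y'); at [13:27] match 'mxj883geS3L37f', groups = ('ge', 'S3L3', '7f').
With 3 capturing groups, `findall` returns a 3-tuple per match.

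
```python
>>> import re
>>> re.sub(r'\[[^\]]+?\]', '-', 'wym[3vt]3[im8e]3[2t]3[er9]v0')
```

'wym-3-3-3-v0'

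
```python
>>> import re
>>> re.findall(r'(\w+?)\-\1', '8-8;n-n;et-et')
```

['8', 'n', 'et']

After group 1 captures some text, `\1` only succeeds where that same text appears again.
Matches: at [0:3] match '8-8', group 1 = '8'; at [4:7] match 'n-n', group 1 = 'n'; at [8:13] match 'et-et', group 1 = 'et'.
One capturing group, so `findall` returns just the captured substring from each match — 3 in all.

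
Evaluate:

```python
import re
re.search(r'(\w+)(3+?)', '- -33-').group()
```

'33'

This matches one or more of a word character (captured); then one or more of a literal '3' (lazy) (captured).
The match spans [3:5] → '33'.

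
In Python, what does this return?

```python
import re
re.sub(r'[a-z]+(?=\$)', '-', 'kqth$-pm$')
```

The lookaround is zero-width — it requires the adjacent text to match without consuming it, so the asserted text isn't part of the match.
Every occurrence is swapped for '-'.

'-$--$'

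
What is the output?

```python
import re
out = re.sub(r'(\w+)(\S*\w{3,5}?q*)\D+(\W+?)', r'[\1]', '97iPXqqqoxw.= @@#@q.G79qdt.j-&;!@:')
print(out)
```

[97iPXqqq][G79]

Pattern: one or more of a word character (captured); then zero or more of a non-whitespace character, then 3 to 5 of a word character (lazy), then zero or more of a literal 'q' (captured); then one or more of a non-digit; then one or more of a non-word character (lazy) (captured).
Matches: at [0:20] → '97iPXqqqoxw.= @@#@q.'; at [20:34] → 'G79qdt.j-&;!@:'.
The replacement refers to a captured group, so each match is rewritten using its own captured text.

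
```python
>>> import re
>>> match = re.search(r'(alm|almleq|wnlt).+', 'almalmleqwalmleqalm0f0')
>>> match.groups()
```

('alm',)

`re.search` tries every starting position until one works.
The match spans [0:22] → 'almalmleqwalmleqalm0f0'.
Captured: group 1 = 'alm'.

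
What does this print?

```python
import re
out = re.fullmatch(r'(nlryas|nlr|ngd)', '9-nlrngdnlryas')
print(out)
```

`fullmatch` succeeds only if the pattern covers the string from start to end.
Here the pattern can't cover the whole string, so the call returns None.

None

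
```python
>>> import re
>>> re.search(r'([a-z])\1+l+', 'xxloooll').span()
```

(0, 3)

After group 1 captures some text, `\1` only succeeds where that same text appears again.
The match spans [0:3] → 'xxl'.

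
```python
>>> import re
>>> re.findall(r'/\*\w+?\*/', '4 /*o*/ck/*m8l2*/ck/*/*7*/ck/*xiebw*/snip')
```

['/*o*/', '/*m8l2*/', '/*7*/', '/*xiebw*/']

No capturing groups, so `findall` returns the 4 full match strings.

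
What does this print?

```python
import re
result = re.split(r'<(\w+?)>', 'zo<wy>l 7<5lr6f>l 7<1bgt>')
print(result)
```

Matches to split on: at [2:6] → '<wy>'; at [9:16] → '<5lr6f>'; at [19:25] → '<1bgt>'.
The group in the pattern means `split` returns the separators' captures alongside the pieces.

['zo', 'wy', 'l 7', '5lr6f', 'l 7', '1bgt', '']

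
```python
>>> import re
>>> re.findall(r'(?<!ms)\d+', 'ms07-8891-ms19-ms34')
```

A negative assertion filters positions out without eating any characters.
Walking the string: at [3:4] → '7'; at [5:9] → '8891'; at [13:14] → '9'; at [18:19] → '4'.
`findall` yields the raw match text (4 of them) because the pattern has no groups.

['7', '8891', '9', '4']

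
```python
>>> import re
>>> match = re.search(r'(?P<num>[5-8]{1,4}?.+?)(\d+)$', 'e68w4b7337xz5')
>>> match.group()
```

'68w4b7337xz5'

This matches 1 to 4 of a character in [5-8] (lazy), then one or more of any character (lazy) (captured as 'num'); then one or more of a digit (captured); then anchored at the end.
The match spans [1:13] → '68w4b7337xz5'.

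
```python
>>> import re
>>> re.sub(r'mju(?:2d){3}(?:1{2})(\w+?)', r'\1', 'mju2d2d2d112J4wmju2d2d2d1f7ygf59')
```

'2J4wmju2d2d2d1f7ygf59'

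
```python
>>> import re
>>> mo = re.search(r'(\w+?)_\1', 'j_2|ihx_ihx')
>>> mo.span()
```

(4, 11)

`\1` has to match the exact text group 1 already captured.
`re.search` tries every starting position until one works.
The match spans [4:11] → 'ihx_ihx'.
Captured: group 1 = 'ihx'.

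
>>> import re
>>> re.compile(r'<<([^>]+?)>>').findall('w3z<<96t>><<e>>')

['96t', 'e']

Walking the string: at [3:10] match '<<96t>>', group 1 = '96t'; at [10:15] match '<<e>>', group 1 = 'e'.
`findall` collects group 1 from each match (2 total).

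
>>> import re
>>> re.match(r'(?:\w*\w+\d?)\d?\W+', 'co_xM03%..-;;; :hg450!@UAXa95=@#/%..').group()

'co_xM03%..-;;; :'

`re.match` won't scan ahead — the pattern has to work from the very first character.
The match spans [0:16] → 'co_xM03%..-;;; :'.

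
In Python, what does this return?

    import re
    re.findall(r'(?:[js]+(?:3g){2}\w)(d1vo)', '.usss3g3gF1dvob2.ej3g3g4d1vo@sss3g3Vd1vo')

One capturing group, so `findall` returns just the captured substring from the one match — 1 in all.

['d1vo']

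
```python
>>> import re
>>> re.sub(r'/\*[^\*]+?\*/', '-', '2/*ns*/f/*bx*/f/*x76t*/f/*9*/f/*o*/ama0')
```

'2-f-f-f-f-ama0'

Every occurrence is swapped for '-'.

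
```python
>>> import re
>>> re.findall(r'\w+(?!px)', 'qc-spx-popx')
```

['qc', 'spx', 'popx']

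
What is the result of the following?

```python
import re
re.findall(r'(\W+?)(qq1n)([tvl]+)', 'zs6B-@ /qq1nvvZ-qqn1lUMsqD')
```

[('-@ /', 'qq1n', 'vv')]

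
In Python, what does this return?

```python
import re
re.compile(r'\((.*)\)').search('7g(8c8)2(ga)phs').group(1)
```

'8c8)2(ga'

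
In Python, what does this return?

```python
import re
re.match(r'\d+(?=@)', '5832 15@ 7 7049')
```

None

With `match`, the pattern is implicitly anchored at the beginning.
Here the string doesn't start with a match, so the call returns None.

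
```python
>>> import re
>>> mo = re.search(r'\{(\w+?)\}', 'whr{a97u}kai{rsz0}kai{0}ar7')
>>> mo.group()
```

`search` walks the string left to right and returns the first match it finds.
The match spans [3:9] → '{a97u}'.
Captured: group 1 = 'a97u'.

'{a97u}'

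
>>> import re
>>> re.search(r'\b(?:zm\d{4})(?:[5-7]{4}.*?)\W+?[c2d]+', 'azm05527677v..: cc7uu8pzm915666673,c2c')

None

Here no position works, so the call returns None.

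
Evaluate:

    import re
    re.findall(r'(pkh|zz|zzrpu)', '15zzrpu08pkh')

Alternation isn't longest-match — the leftmost alternative that fits at this position is chosen.
`findall` collects group 1 from each match (2 total).

['zz', 'pkh']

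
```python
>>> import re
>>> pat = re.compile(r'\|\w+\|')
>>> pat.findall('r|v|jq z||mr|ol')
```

['|v|', '|mr|']

Since nothing is captured, `findall` lists the 2 matched substrings directly.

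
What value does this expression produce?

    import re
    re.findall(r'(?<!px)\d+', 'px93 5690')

['3', '5690']

The negative lookahead/lookbehind blocks any match where the forbidden context is present.
Scanning left to right: at [3:4] → '3'; at [5:9] → '5690'.
Since nothing is captured, `findall` lists the 2 matched substrings directly.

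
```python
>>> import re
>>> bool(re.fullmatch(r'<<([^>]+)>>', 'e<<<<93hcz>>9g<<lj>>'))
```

False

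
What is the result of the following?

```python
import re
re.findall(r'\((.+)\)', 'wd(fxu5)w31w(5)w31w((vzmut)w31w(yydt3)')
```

['fxu5)w31w(5)w31w((vzmut)w31w(yydt3']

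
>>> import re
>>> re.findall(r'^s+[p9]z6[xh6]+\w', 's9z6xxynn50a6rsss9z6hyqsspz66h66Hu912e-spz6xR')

['s9z6xxy']

Pattern: anchored at the start of the string; then one or more of a literal 's', then one of [p9], then the literal 'z6'; then one or more of one of [xh6], then a word character.
Matches: at [0:7] → 's9z6xxy'.
With no groups in the pattern, `findall` gives back each whole match — 1 here.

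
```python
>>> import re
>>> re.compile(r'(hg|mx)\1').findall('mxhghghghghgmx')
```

['hg', 'hg']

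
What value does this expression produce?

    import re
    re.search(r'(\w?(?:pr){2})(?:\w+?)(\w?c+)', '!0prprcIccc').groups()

('0prpr', 'Iccc')

The match spans [1:11] → '0prprcIccc'.
Captured: group 1 = '0prpr', group 2 = 'Iccc'.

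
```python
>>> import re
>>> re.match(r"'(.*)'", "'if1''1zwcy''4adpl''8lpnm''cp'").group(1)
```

`re.match` only tries the pattern at the start of the string.
The match spans [0:30] → "'if1''1zwcy''4adpl''8lpnm''cp'".
Captured: group 1 = "if1''1zwcy''4adpl''8lpnm''cp".

"if1''1zwcy''4adpl''8lpnm''cp"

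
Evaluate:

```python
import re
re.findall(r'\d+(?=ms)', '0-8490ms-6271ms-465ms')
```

['8490', '6271', '465']

The `(?=…)`/`(?<=…)` assertion just peeks at neighbouring text; it doesn't advance the match position.
No capturing groups, so `findall` returns the 3 full match strings.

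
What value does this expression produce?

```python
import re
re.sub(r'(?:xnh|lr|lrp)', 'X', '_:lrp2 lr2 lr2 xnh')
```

'_:Xp2 X2 X2 X'

`|` is ordered: at each position the engine commits to the first alternative that works.
Matches: at [2:4] → 'lr'; at [7:9] → 'lr'; at [11:13] → 'lr'; at [15:18] → 'xnh'.
`sub` substitutes 'X' at each match site.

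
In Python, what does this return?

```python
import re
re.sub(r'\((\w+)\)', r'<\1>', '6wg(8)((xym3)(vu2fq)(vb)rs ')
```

'6wg<8>(<xym3><vu2fq><vb>rs '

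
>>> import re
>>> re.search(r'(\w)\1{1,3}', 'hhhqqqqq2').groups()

`\1` has to match the exact text group 1 already captured.
`re.search` scans for the first position where the pattern succeeds.
The match spans [0:3] → 'hhh'.
Captured: group 1 = 'h'.

('h',)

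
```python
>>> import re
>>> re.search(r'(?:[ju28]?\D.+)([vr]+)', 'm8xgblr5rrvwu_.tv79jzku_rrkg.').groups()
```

('r',)

The pattern matches optionally one of [ju28], then a non-digit, then one or more of any character (non-capturing group); then one or more of one of [vr] (captured).
`re.search` tries every starting position until one works.
The match spans [0:26] → 'm8xgblr5rrvwu_.tv79jzku_rr'.
Captured: group 1 = 'r'.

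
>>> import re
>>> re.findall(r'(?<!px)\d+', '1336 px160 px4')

A negative assertion filters positions out without eating any characters.
`findall` yields the raw match text (2 of them) because the pattern has no groups.

['1336', '60']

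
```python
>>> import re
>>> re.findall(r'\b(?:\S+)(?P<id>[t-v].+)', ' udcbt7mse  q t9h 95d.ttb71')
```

['t7mse  q t9h 95d.ttb71']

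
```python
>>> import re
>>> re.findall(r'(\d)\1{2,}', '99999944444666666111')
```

`\1` has to match the exact text group 1 already captured.
Walking the string: at [0:6] match '999999', group 1 = '9'; at [6:11] match '44444', group 1 = '4'; at [11:17] match '666666', group 1 = '6'; at [17:20] match '111', group 1 = '1'.
Because there's exactly one group, `findall` drops the full match and keeps group 1 from each hit.

['9', '4', '6', '1']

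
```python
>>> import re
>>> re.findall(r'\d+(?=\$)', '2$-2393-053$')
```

The positive lookaround only admits positions where the adjacent text matches; those characters stay outside the span.
Scanning left to right: at [0:1] → '2'; at [8:11] → '053'.
Since nothing is captured, `findall` lists the 2 matched substrings directly.

['2', '053']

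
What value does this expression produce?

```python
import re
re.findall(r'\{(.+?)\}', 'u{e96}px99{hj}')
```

['e96', 'hj']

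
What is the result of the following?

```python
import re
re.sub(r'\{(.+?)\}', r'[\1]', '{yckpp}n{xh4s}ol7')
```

'[yckpp]n[xh4s]ol7'

A non-greedy quantifier consumes as few characters as it can — just enough that the remainder of the pattern still matches from where it stops; whatever follows it matches normally.
Matches: at [0:7] → '{yckpp}'; at [8:14] → '{xh4s}'.
`\1` in the replacement pulls in group 1's text for each match.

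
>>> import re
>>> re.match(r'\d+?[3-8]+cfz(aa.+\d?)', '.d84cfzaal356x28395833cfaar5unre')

The pattern matches one or more of a digit (lazy), then one or more of a character in [3-8], then the literal 'cfz'; then the literal 'aa', then one or more of any character, then optionally a digit (captured).
With `match`, the pattern is implicitly anchored at the beginning.
Here the string doesn't start with a match, so the call returns None.

None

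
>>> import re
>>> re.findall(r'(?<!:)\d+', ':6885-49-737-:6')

['885', '49', '737']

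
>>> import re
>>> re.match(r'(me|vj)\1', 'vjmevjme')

`match` is anchored at position 0; if the pattern doesn't fit there, it returns None.
Here the string doesn't start with a match, so the call returns None.

None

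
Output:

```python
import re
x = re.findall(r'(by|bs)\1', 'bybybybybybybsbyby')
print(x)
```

The backreference `\1` re-matches whatever the first group consumed, character for character.
One capturing group, so `findall` returns just the captured substring from each match — 4 in all.

['by', 'by', 'by', 'by']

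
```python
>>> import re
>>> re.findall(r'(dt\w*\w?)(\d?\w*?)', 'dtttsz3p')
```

[('dtttsz3p', '')]

With 2 capturing groups, `findall` returns a 2-tuple per match.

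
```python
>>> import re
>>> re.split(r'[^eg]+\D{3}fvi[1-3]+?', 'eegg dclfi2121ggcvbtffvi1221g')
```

['eegg dclfi2121gg', '221g']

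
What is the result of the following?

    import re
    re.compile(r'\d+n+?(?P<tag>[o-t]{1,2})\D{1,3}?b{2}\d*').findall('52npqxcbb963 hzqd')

This matches one or more of a digit, then one or more of the literal 'n' (lazy); then 1 to 2 of a character in [o-t] (captured as 'tag'); then 1 to 3 of a non-digit (lazy), then exactly 2 of the literal 'b', then zero or more of a digit.
Walking the string: at [0:12] match '52npqxcbb963', group 1 = 'pq'.
One capturing group, so `findall` returns just the captured substring from the one match — 1 in all.

['pq']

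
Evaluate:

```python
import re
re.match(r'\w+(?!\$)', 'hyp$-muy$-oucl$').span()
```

With `match`, the pattern is implicitly anchored at the beginning.
The match spans [0:2] → 'hy'.

(0, 2)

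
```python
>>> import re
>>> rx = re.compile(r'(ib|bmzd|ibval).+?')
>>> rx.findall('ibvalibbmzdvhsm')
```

['ib', 'ib']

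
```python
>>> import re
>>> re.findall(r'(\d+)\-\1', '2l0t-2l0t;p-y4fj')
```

[]

A backreference is literal: `\1` must see the identical characters the first group matched.
With a single group, `findall` returns only what that group captured — 0 items.
Nothing in the string satisfies the pattern, so the list is empty.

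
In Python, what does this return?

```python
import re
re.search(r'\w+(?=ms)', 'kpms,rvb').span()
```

(0, 2)

Because the assertion is zero-width, the text it checks is not consumed and won't appear in the result.
`search` walks the string left to right and returns the first match it finds.
The match spans [0:2] → 'kp'.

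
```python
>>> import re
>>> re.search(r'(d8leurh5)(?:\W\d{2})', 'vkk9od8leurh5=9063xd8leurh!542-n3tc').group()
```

'd8leurh5=90'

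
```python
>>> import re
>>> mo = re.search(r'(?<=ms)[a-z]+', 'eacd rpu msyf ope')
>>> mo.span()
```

(11, 13)

Lookahead/lookbehind check context without consuming it, so the matched span excludes the asserted characters.
`search` walks the string left to right and returns the first match it finds.
The match spans [11:13] → 'yf'.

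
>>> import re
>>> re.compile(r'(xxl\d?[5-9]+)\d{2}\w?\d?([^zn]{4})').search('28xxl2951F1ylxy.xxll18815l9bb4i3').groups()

Pattern: the literal 'xxl', then optionally a digit, then one or more of a character in [5-9] (captured); then exactly 2 of a digit, then optionally a word character, then optionally a digit; then exactly 4 of any character except [zn] (captured).
`re.search` tries every starting position until one works.
The match spans [2:15] → 'xxl2951F1ylxy'.
Captured: group 1 = 'xxl29', group 2 = 'ylxy'.

('xxl29', 'ylxy')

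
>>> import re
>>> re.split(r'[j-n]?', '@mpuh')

['', '@', '', 'p', 'u', 'h', '']

The pattern matches optionally a character in [j-n].
Matches to split on: at [0:0] → ''; at [1:2] → 'm'; at [2:2] → ''; at [3:3] → ''; at [4:4] → ''; ….
Each match becomes a cut point; 7 segments remain.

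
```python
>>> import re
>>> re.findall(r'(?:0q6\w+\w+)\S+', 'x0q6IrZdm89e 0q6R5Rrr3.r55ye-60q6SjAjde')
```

Pattern: the literal '0q6', then one or more of a word character, then one or more of a word character (non-capturing group); then one or more of a non-whitespace character.
Scanning left to right: at [1:12] → '0q6IrZdm89e'; at [13:39] → '0q6R5Rrr3.r55ye-60q6SjAjde'.
Since nothing is captured, `findall` lists the 2 matched substrings directly.

['0q6IrZdm89e', '0q6R5Rrr3.r55ye-60q6SjAjde']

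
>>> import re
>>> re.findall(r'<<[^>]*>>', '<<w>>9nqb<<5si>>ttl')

Matches: at [0:5] → '<<w>>'; at [9:16] → '<<5si>>'.
No capturing groups, so `findall` returns the 2 full match strings.

['<<w>>', '<<5si>>']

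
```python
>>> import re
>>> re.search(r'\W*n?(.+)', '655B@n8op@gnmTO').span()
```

Pattern: zero or more of a non-word character, then optionally the literal 'n'; then one or more of any character (captured).
`re.search` scans for the first position where the pattern succeeds.
The match spans [0:15] → '655B@n8op@gnmTO'.
Captured: group 1 = '655B@n8op@gnmTO'.

(0, 15)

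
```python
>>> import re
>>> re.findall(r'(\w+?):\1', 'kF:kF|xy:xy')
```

['kF', 'xy']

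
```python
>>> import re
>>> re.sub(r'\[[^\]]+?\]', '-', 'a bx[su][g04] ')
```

'a bx-- '

Matches: at [4:8] → '[su]'; at [8:13] → '[g04]'.
Every occurrence is swapped for '-'.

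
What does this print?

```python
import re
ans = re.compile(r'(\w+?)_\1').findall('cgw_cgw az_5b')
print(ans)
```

['cgw']

`\1` has to match the exact text group 1 already captured.
Matches: at [0:7] match 'cgw_cgw', group 1 = 'cgw'.
One capturing group, so `findall` returns just the captured substring from the one match — 1 in all.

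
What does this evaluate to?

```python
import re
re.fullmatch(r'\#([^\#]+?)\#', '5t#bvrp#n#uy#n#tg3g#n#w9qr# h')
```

None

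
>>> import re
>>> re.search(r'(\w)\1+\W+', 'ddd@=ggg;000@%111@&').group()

'ddd@='

The backreference `\1` re-matches whatever the first group consumed, character for character.
The match spans [0:5] → 'ddd@='.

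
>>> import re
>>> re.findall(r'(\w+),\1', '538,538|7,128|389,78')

['538']

After group 1 captures some text, `\1` only succeeds where that same text appears again.
`findall` collects group 1 from the one match (1 total).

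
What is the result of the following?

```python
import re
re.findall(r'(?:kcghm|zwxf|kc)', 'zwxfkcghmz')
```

['zwxf', 'kcghm']

Alternation tries branches left to right and keeps the first one that lets the overall match succeed at that position.
Matches: at [0:4] → 'zwxf'; at [4:9] → 'kcghm'.
With no groups in the pattern, `findall` gives back each whole match — 2 here.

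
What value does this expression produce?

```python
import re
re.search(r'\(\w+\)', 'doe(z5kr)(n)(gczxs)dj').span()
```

The match spans [3:9] → '(z5kr)'.

(3, 9)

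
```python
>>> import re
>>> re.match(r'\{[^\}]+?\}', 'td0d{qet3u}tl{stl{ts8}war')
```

None

With `match`, the pattern is implicitly anchored at the beginning.
Here position 0 doesn't satisfy it, so the call returns None.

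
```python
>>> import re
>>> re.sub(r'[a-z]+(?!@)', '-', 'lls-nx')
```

The negative lookahead/lookbehind blocks any match where the forbidden context is present.
Matches: at [0:3] → 'lls'; at [4:6] → 'nx'.
`sub` substitutes '-' at each match site.

'---'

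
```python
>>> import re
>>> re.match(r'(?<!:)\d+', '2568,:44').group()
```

'2568'

`re.match` only tries the pattern at the start of the string.
The match spans [0:4] → '2568'.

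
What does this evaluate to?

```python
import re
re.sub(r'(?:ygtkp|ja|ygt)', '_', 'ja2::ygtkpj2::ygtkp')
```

'_2::_j2::_'

`|` is ordered: at each position the engine commits to the first alternative that works.
Matches: at [0:2] → 'ja'; at [5:10] → 'ygtkp'; at [14:19] → 'ygtkp'.
`sub` substitutes '_' at each match site.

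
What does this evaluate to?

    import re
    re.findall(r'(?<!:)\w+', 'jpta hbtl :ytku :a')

['jpta', 'hbtl', 'tku']

Because the assertion is negative and zero-width, positions next to the forbidden text are skipped.
`findall` yields the raw match text (3 of them) because the pattern has no groups.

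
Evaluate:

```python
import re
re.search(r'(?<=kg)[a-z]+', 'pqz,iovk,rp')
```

None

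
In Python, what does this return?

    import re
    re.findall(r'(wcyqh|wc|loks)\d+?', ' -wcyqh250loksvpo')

['wcyqh']

Walking the string: at [2:8] match 'wcyqh2', group 1 = 'wcyqh'.
One capturing group, so `findall` returns just the captured substring from the one match — 1 in all.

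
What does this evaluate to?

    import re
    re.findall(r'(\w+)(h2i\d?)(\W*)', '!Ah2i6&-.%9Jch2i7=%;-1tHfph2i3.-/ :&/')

Pattern: one or more of a word character (captured); then the literal 'h2i', then optionally a digit (captured); then zero or more of a non-word character (captured).
Walking the string: at [1:10] match 'Ah2i6&-.%', groups = ('A', 'h2i6', '&-.%'); at [10:21] match '9Jch2i7=%;-', groups = ('9Jc', 'h2i7', '=%;-'); at [21:37] match '1tHfph2i3.-/ :&/', groups = ('1tHfp', 'h2i3', '.-/ :&/').
`findall` packs the 3 group values into a tuple for every match.

[('A', 'h2i6', '&-.%'), ('9Jc', 'h2i7', '=%;-'), ('1tHfp', 'h2i3', '.-/ :&/')]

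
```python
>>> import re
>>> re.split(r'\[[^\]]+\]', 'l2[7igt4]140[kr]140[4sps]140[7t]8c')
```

Each match becomes a cut point; 5 segments remain.

['l2', '140', '140', '140', '8c']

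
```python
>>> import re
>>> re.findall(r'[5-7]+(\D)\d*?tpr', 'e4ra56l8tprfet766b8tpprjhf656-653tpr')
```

['l', '-']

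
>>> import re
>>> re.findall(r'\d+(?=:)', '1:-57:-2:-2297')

['1', '57', '2']

Lookahead/lookbehind check context without consuming it, so the matched span excludes the asserted characters.
No capturing groups, so `findall` returns the 3 full match strings.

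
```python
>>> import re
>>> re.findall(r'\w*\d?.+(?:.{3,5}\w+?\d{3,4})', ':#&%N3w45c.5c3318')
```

[':#&%N3w45c.5c3318']

Pattern: zero or more of a word character, then optionally a digit; then one or more of any character; then 3 to 5 of any character, then one or more of a word character (lazy), then 3 to 4 of a digit (non-capturing group).
Since nothing is captured, `findall` lists the 1 matched substring directly.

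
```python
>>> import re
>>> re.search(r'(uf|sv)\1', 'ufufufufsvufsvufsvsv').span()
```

(0, 4)

The backreference `\1` re-matches whatever the first group consumed, character for character.
The match spans [0:4] → 'ufuf'.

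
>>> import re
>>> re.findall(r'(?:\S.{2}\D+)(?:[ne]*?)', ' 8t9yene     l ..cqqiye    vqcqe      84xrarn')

No capturing groups, so `findall` returns the 2 full match strings.

['8t9yene     l ..cqqiye    vqcqe      ', '84xrarn']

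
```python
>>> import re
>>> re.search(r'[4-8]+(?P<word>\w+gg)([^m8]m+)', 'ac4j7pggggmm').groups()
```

Pattern: one or more of a character in [4-8]; then one or more of a word character, then the literal 'gg' (captured as 'word'); then any character except [m8], then one or more of the literal 'm' (captured).
`search` walks the string left to right and returns the first match it finds.
The match spans [2:12] → '4j7pggggmm'.
Captured: group 1 = 'j7pggg', group 2 = 'gmm'.

('j7pggg', 'gmm')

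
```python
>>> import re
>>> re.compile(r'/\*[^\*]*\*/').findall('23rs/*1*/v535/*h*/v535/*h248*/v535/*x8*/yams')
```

['/*1*/', '/*h*/', '/*h248*/', '/*x8*/']

Scanning left to right: at [4:9] → '/*1*/'; at [13:18] → '/*h*/'; at [22:30] → '/*h248*/'; at [34:40] → '/*x8*/'.
Since nothing is captured, `findall` lists the 4 matched substrings directly.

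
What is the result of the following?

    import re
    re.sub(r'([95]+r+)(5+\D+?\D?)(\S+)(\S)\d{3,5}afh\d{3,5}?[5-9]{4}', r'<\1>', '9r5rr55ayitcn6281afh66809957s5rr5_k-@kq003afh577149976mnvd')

'<9r>mnvd'

The pattern matches one or more of one of [95], then one or more of a literal 'r' (captured); then one or more of the literal '5', then one or more of a non-digit (lazy), then optionally a non-digit (captured); then one or more of a non-whitespace character (captured); then a non-whitespace character (captured); then 3 to 5 of a digit, then the literal 'afh', then 3 to 5 of a digit (lazy); then exactly 4 of a character in [5-9].
Matches: at [0:54] → '9r5rr55ayitcn6281afh66809957s5rr5_k-@kq003afh577149976'.
The replacement refers to a captured group, so each match is rewritten using its own captured text.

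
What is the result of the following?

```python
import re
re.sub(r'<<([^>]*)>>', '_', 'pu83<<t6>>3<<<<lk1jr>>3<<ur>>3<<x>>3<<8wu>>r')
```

'pu83_3_3_3_3_r'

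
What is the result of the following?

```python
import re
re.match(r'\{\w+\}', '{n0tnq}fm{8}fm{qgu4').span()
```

(0, 7)

`match` is anchored at position 0; if the pattern doesn't fit there, it returns None.
The match spans [0:7] → '{n0tnq}'.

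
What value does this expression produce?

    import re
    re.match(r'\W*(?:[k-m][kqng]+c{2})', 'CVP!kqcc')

`re.match` won't scan ahead — the pattern has to work from the very first character.
Here position 0 doesn't satisfy it, so the call returns None.

None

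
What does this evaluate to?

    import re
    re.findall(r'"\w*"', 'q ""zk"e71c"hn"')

['""', '"e71c"']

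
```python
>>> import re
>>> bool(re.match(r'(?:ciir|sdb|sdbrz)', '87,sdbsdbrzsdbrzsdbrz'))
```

`match` is anchored at position 0; if the pattern doesn't fit there, it returns None.
Here position 0 doesn't satisfy it, so the call returns None, and `bool(None)` is False.

False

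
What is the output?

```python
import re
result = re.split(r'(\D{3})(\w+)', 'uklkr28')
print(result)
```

The pattern matches exactly 3 of a non-digit (captured); then one or more of a word character (captured).
Matches to split on: at [0:7] → 'uklkr28'.
With a capturing group present, the delimiter's captured portion is kept in the result list.

['', 'ukl', 'kr28', '']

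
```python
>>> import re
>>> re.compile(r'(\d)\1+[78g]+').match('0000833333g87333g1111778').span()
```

(0, 5)

After group 1 captures some text, `\1` only succeeds where that same text appears again.
`re.match` won't scan ahead — the pattern has to work from the very first character.
The match spans [0:5] → '00008'.
Captured: group 1 = '0'.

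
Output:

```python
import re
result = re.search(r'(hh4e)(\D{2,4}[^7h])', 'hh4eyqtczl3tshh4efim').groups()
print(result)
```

Pattern: the literal 'hh', then the literal '4e' (captured); then 2 to 4 of a non-digit, then any character except [7h] (captured).
Unlike `match`, `search` isn't anchored — it looks for the pattern anywhere in the string.
The match spans [0:9] → 'hh4eyqtcz'.
Captured: group 1 = 'hh4e', group 2 = 'yqtcz'.

('hh4e', 'yqtcz')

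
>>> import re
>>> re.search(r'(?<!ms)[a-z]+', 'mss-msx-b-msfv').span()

Because the assertion is negative and zero-width, positions next to the forbidden text are skipped.
Unlike `match`, `search` isn't anchored — it looks for the pattern anywhere in the string.
The match spans [0:3] → 'mss'.

(0, 3)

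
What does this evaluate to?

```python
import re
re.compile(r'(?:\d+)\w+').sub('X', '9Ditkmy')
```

'X'

This matches one or more of a digit (non-capturing group); then one or more of a word character.
Matches: at [0:7] → '9Ditkmy'.
Each match is replaced by 'X'.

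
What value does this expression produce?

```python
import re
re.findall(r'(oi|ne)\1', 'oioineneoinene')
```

After group 1 captures some text, `\1` only succeeds where that same text appears again.
Scanning left to right: at [0:4] match 'oioi', group 1 = 'oi'; at [4:8] match 'nene', group 1 = 'ne'; at [10:14] match 'nene', group 1 = 'ne'.
One capturing group, so `findall` returns just the captured substring from each match — 3 in all.

['oi', 'ne', 'ne']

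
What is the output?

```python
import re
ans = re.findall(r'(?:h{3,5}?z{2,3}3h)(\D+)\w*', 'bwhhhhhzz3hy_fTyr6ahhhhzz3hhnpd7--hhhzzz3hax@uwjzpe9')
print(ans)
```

['y_fTyr', 'ax@uwjzpe']

Pattern: 3 to 5 of the literal 'h' (lazy), then 2 to 3 of a literal 'z', then the literal '3h' (non-capturing group); then one or more of a non-digit (captured); then zero or more of a word character.
Walking the string: at [2:32] match 'hhhhhzz3hy_fTyr6ahhhhzz3hhnpd7', group 1 = 'y_fTyr'; at [34:52] match 'hhhzzz3hax@uwjzpe9', group 1 = 'ax@uwjzpe'.
With a single group, `findall` returns only what that group captured — 2 items.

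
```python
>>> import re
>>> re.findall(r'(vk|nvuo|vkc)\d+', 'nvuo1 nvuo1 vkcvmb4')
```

['nvuo', 'nvuo']

Because there's exactly one group, `findall` drops the full match and keeps group 1 from each hit.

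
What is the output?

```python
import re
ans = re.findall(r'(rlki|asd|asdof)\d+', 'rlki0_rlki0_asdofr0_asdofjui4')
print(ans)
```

Walking the string: at [0:5] match 'rlki0', group 1 = 'rlki'; at [6:11] match 'rlki0', group 1 = 'rlki'.
`findall` collects group 1 from each match (2 total).

['rlki', 'rlki']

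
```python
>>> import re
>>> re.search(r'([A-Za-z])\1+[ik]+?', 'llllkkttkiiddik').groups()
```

The backreference `\1` re-matches whatever the first group consumed, character for character.
Unlike `match`, `search` isn't anchored — it looks for the pattern anywhere in the string.
The match spans [0:5] → 'llllk'.
Captured: group 1 = 'l'.

('l',)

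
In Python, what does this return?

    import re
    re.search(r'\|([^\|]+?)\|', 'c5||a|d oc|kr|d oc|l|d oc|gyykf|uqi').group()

`re.search` tries every starting position until one works.
The match spans [3:6] → '|a|'.
Captured: group 1 = 'a'.

'|a|'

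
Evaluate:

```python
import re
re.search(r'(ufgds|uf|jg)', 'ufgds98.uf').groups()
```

('ufgds',)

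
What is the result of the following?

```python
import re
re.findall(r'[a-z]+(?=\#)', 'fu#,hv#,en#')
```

['fu', 'hv', 'en']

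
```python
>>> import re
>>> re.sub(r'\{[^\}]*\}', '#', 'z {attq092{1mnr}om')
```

'z #om'

Matches: at [2:16] → '{attq092{1mnr}'.
Every occurrence is swapped for '#'.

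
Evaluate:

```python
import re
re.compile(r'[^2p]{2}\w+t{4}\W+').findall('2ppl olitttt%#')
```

['l olitttt%#']

The pattern matches exactly 2 of any character except [2p], then one or more of a word character, then exactly 4 of a literal 't'; then one or more of a non-word character.
Matches: at [3:14] → 'l olitttt%#'.
With no groups in the pattern, `findall` gives back each whole match — 1 here.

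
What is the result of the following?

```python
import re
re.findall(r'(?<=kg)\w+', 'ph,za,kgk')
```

['k']

Lookahead/lookbehind check context without consuming it, so the matched span excludes the asserted characters.
No capturing groups, so `findall` returns the 1 full match string.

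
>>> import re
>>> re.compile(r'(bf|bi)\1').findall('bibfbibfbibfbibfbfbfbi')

`\1` is not a pattern — it's the concrete string captured by group 1, re-applied verbatim.
`findall` collects group 1 from the one match (1 total).

['bf']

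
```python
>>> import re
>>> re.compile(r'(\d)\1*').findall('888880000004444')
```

After group 1 captures some text, `\1` only succeeds where that same text appears again.
With a single group, `findall` returns only what that group captured — 3 items.

['8', '0', '4']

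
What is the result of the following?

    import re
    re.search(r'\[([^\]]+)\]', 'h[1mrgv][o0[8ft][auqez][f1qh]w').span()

The match spans [1:8] → '[1mrgv]'.

(1, 8)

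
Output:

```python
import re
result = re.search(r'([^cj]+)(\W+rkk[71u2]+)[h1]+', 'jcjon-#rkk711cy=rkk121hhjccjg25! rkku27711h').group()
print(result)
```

The pattern matches one or more of any character except [cj] (captured); then one or more of a non-word character, then the literal 'rkk', then one or more of one of [71u2] (captured); then one or more of one of [h1].
`search` walks the string left to right and returns the first match it finds.
The match spans [3:13] → 'on-#rkk711'.
Captured: group 1 = 'on-', group 2 = '#rkk71'.

on-#rkk711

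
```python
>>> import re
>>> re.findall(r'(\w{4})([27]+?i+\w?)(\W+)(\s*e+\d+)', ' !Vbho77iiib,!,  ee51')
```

Pattern: exactly 4 of a word character (captured); then one or more of one of [27] (lazy), then one or more of a literal 'i', then optionally a word character (captured); then one or more of a non-word character (captured); then zero or more of whitespace, then one or more of the literal 'e', then one or more of a digit (captured).
Matches: at [2:21] match 'Vbho77iiib,!,  ee51', groups = ('Vbho', '77iiib', ',!,  ', 'ee51').
4 groups means the one result is a tuple of 4 captured strings — 1 here.

[('Vbho', '77iiib', ',!,  ', 'ee51')]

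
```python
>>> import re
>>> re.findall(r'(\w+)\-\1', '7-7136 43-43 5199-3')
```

A backreference is literal: `\1` must see the identical characters the first group matched.
Walking the string: at [0:3] match '7-7', group 1 = '7'; at [7:12] match '43-43', group 1 = '43'.
One capturing group, so `findall` returns just the captured substring from each match — 2 in all.

['7', '43']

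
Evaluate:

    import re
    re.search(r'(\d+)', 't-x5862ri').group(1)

'5862'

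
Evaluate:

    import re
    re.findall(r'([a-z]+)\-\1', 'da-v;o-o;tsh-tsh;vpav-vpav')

`\1` has to match the exact text group 1 already captured.
Walking the string: at [5:8] match 'o-o', group 1 = 'o'; at [9:16] match 'tsh-tsh', group 1 = 'tsh'; at [17:26] match 'vpav-vpav', group 1 = 'vpav'.
With a single group, `findall` returns only what that group captured — 3 items.

['o', 'tsh', 'vpav']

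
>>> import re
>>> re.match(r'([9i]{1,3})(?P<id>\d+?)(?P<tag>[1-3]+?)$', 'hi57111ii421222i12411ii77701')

None

Pattern: 1 to 3 of one of [9i] (captured); then one or more of a digit (lazy) (captured as 'id'); then one or more of a character in [1-3] (lazy) (captured as 'tag'); then anchored at the end.
`re.match` won't scan ahead — the pattern has to work from the very first character.
Here position 0 doesn't satisfy it, so the call returns None.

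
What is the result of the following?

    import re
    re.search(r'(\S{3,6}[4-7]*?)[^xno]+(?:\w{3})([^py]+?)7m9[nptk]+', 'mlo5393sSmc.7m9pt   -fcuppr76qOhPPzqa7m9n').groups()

The match spans [0:41] → 'mlo5393sSmc.7m9pt   -fcuppr76qOhPPzqa7m9n'.
Captured: group 1 = 'mlo539', group 2 = 'a'.

('mlo539', 'a')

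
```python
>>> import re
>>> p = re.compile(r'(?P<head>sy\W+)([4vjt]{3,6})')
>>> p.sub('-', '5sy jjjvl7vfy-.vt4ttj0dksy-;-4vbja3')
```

This matches the literal 'sy', then one or more of a non-word character (captured as 'head'); then 3 to 6 of one of [4vjt] (captured).
Each match is replaced by '-'.

'5-l7vfy-.vt4ttj0dksy-;-4vbja3'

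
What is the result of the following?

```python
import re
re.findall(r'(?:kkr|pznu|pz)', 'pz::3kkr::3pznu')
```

Alternation isn't longest-match — the leftmost alternative that fits at this position is chosen.
Scanning left to right: at [0:2] → 'pz'; at [5:8] → 'kkr'; at [11:15] → 'pznu'.
With no groups in the pattern, `findall` gives back each whole match — 3 here.

['pz', 'kkr', 'pznu']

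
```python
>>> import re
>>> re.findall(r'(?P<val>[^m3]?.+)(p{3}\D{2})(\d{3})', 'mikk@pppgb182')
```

[('mikk@', 'pppgb', '182')]

3 groups means the one result is a tuple of 3 captured strings — 1 here.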